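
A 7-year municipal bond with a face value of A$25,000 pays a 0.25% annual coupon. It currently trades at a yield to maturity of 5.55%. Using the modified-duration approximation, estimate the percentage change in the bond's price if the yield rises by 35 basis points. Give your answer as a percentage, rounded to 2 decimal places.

-2.30%

Periodic yield y = 0.0555. Modified duration first:
  t   CF        PV=CF/(1+0.0555)^t    t·PV
  1        62.50        59.2136        59.2136
  2        62.50        56.1001       112.2002
  3        62.50        53.1502       159.4507
  4        62.50        50.3555       201.4221
  5        62.50        47.7077       238.5387
  6        62.50        45.1992       271.1951
  7    25,062.50    17,171.8358   120,202.8504
  Σ                 17,483.5622   121,244.8709
P = 17,483.5622; D_Mac = 6.93479 yrs; D_mod = 6.93479/(1+0.0555) = 6.57015 yrs.
ΔP/P ≈ -D_mod · Δy = -6.57015 × (+0.0035) = -0.022996 = -2.2996%.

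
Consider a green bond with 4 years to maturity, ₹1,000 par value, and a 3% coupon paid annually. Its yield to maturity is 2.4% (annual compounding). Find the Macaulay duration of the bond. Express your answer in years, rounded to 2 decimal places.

Periodic yield y = 0.024. Discount each cash flow and weight by its year:
  t   CF        PV=CF/(1+0.024)^t    t·PV
  1        30.00        29.2969        29.2969
  2        30.00        28.6102        57.2205
  3        30.00        27.9397        83.8190
  4     1,030.00       936.7795     3,747.1182
  Σ                  1,022.6263     3,917.4545
Price P = Σ PV = 1,022.6263.
Macaulay duration = Σ(t·PV) / P = 3,917.4545 / 1,022.6263 = 3.83078 years.

3.83 years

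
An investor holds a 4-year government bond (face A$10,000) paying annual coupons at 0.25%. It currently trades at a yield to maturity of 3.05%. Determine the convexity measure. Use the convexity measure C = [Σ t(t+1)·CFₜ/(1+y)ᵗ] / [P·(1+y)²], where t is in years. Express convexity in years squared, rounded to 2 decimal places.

With y = 0.0305:
  t   CF        PV=CF/(1+0.0305)^t    t·PV        t(t+1)·PV
  1        25.00        24.2601        24.2601          48.5201
  2        25.00        23.5420        47.0841         141.2522
  3        25.00        22.8453        68.5358         274.1431
  4    10,025.00     8,889.8083    35,559.2333     177,796.1664
  Σ                  8,960.4557    35,699.1132     178,260.0818
P = 8,960.4557.
Convexity = Σ t(t+1)·PV / [P·(1+y)²] = 178,260.0818 / (8,960.4557 × 1.061930) = 18.73389.

18.73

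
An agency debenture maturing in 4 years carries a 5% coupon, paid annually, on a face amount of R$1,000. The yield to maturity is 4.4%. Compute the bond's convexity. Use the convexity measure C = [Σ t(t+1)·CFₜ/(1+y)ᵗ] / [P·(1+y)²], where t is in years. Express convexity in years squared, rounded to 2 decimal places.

With y = 0.044:
  t   CF        PV=CF/(1+0.044)^t    t·PV        t(t+1)·PV
  1        50.00        47.8927        47.8927          95.7854
  2        50.00        45.8743        91.7485         275.2455
  3        50.00        43.9409       131.8226         527.2903
  4     1,050.00       883.8678     3,535.4711      17,677.3557
  Σ                  1,021.5756     3,806.9349      18,575.6769
P = 1,021.5756.
Convexity = Σ t(t+1)·PV / [P·(1+y)²] = 18,575.6769 / (1,021.5756 × 1.089936) = 16.68296.

16.68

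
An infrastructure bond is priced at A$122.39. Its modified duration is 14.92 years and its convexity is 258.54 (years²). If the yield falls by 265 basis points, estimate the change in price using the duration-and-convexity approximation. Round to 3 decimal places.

+A$59.501

Duration effect: -D_mod·Δy = -14.92 × (-0.0265) = +0.395380
Convexity effect: ½·C·(Δy)² = 0.5 × 258.54 × (-0.0265)² = +0.0907798575
ΔP/P ≈ +0.395380 + 0.0907798575 = +0.4861598575
ΔP ≈ 122.39 × (+0.4861598575) = +59.501104959425.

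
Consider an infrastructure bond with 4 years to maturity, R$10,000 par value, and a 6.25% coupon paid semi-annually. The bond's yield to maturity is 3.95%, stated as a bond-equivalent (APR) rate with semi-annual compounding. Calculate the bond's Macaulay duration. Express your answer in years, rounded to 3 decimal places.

Periodic yield y = 0.01975. Discount each cash flow and weight by its period:
  t   CF        PV=CF/(1+0.01975)^t    t·PV
  1       312.50       306.4477       306.4477
  2       312.50       300.5125       601.0251
  3       312.50       294.6924       884.0771
  4       312.50       288.9849     1,155.9396
  5       312.50       283.3880     1,416.9400
  6       312.50       277.8995     1,667.3969
  7       312.50       272.5173     1,907.6209
  8    10,312.50     8,818.8966    70,551.1726
  Σ                 10,843.3388    78,490.6198
Price P = Σ PV = 10,843.3388.
Macaulay duration = Σ(t·PV) / P = 78,490.6198 / 10,843.3388 = 7.23860 half-year periods.
In years: 7.23860 / 2 = 3.61930 years.

3.619 years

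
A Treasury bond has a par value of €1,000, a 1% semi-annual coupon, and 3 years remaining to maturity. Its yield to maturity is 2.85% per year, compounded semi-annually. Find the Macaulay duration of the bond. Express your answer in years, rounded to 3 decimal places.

Periodic yield y = 0.01425. Discount each cash flow and weight by its period:
  t   CF        PV=CF/(1+0.01425)^t    t·PV
  1         5.00         4.9298         4.9298
  2         5.00         4.8605         9.7210
  3         5.00         4.7922        14.3766
  4         5.00         4.7249        18.8995
  5         5.00         4.6585        23.2924
  6     1,005.00       923.2004     5,539.2021
  Σ                    947.1662     5,610.4214
Price P = Σ PV = 947.1662.
Macaulay duration = Σ(t·PV) / P = 5,610.4214 / 947.1662 = 5.92338 half-year periods.
In years: 5.92338 / 2 = 2.96169 years.

2.962 years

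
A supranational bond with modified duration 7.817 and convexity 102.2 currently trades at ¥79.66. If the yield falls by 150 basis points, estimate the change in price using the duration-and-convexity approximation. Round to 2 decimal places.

+¥10.26

Duration effect: -D_mod·Δy = -7.817 × (-0.015) = +0.117255
Convexity effect: ½·C·(Δy)² = 0.5 × 102.2 × (-0.015)² = +0.0114975
ΔP/P ≈ +0.117255 + 0.0114975 = +0.1287525
ΔP ≈ 79.66 × (+0.1287525) = +10.25642415.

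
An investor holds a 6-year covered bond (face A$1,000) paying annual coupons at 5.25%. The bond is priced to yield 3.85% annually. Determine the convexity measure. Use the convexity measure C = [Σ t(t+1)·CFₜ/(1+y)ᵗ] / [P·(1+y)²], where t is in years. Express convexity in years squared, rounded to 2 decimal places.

With y = 0.0385:
  t   CF        PV=CF/(1+0.0385)^t    t·PV        t(t+1)·PV
  1        52.50        50.5537        50.5537         101.1074
  2        52.50        48.6795        97.3590         292.0771
  3        52.50        46.8748       140.6245         562.4981
  4        52.50        45.1371       180.5483         902.7413
  5        52.50        43.4637       217.3186       1,303.9113
  6     1,052.50       839.0408     5,034.2450      35,239.7152
  Σ                  1,073.7497     5,720.6491      38,402.0503
P = 1,073.7497.
Convexity = Σ t(t+1)·PV / [P·(1+y)²] = 38,402.0503 / (1,073.7497 × 1.078482) = 33.16182.

33.16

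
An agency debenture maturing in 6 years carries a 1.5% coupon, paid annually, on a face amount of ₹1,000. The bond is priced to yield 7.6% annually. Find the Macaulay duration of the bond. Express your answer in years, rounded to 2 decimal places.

Periodic yield y = 0.076. Discount each cash flow and weight by its year:
  t   CF        PV=CF/(1+0.076)^t    t·PV
  1        15.00        13.9405        13.9405
  2        15.00        12.9559        25.9117
  3        15.00        12.0408        36.1223
  4        15.00        11.1903        44.7612
  5        15.00        10.3999        51.9996
  6     1,015.00       654.0221     3,924.1325
  Σ                    714.5495     4,096.8679
Price P = Σ PV = 714.5495.
Macaulay duration = Σ(t·PV) / P = 4,096.8679 / 714.5495 = 5.73350 years.

5.73 years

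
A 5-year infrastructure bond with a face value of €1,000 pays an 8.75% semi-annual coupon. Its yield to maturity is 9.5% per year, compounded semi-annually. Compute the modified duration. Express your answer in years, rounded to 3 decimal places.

3.952 years

Periodic yield y = 0.0475. First find Macaulay duration:
  t   CF        PV=CF/(1+0.0475)^t    t·PV
  1        43.75        41.7661        41.7661
  2        43.75        39.8722        79.7444
  3        43.75        38.0641       114.1924
  4        43.75        36.3381       145.3523
  5        43.75        34.6903       173.4514
  6        43.75        33.1172       198.7033
  7        43.75        31.6155       221.3084
  8        43.75        30.1818       241.4548
  9        43.75        28.8132       259.3190
  10    1,043.75       656.2301     6,562.3014
  Σ                    970.6887     8,037.5934
P = 970.6887; Macaulay duration = 8,037.5934 / 970.6887 = 8.28030 half-year periods = 4.14015 years.
Modified duration = D_Mac / (1 + y) = 4.14015 / 1.0475 = 3.95241 years.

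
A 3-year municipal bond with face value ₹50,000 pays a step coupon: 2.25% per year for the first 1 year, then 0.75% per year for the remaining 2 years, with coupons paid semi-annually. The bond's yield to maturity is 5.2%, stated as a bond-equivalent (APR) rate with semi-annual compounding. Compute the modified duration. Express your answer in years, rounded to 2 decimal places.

2.86 years

Periodic yield y = 0.026. First find Macaulay duration:
  t   CF        PV=CF/(1+0.026)^t    t·PV
  1       562.50       548.2456       548.2456
  2       562.50       534.3525     1,068.7049
  3       187.50       173.6038       520.8114
  4       187.50       169.2045       676.8179
  5       187.50       164.9166       824.5832
  6    50,187.50    43,024.0607   258,144.3644
  Σ                 44,614.3837   261,783.5273
P = 44,614.3837; Macaulay duration = 261,783.5273 / 44,614.3837 = 5.86769 half-year periods = 2.93385 years.
Modified duration = D_Mac / (1 + y) = 2.93385 / 1.026 = 2.85950 years.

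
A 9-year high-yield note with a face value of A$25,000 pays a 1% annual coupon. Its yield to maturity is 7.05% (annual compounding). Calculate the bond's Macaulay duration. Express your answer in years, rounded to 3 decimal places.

8.523 years

Periodic yield y = 0.0705. Discount each cash flow and weight by its year:
  t   CF        PV=CF/(1+0.0705)^t    t·PV
  1       250.00       233.5357       233.5357
  2       250.00       218.1558       436.3115
  3       250.00       203.7887       611.3660
  4       250.00       190.3677       761.4709
  5       250.00       177.8307       889.1533
  6       250.00       166.1193       996.7155
  7       250.00       155.1791     1,086.2539
  8       250.00       144.9595     1,159.6759
  9    25,250.00    13,676.7005   123,090.3048
  Σ                 15,166.6369   129,264.7876
Price P = Σ PV = 15,166.6369.
Macaulay duration = Σ(t·PV) / P = 129,264.7876 / 15,166.6369 = 8.52297 years.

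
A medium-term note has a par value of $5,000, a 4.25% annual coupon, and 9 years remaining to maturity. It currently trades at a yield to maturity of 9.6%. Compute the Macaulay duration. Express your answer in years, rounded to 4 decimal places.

7.3331 years

Periodic yield y = 0.096. Discount each cash flow and weight by its year:
  t   CF        PV=CF/(1+0.096)^t    t·PV
  1       212.50       193.8869       193.8869
  2       212.50       176.9041       353.8081
  3       212.50       161.4088       484.2265
  4       212.50       147.2708       589.0833
  5       212.50       134.3712       671.8560
  6       212.50       122.6015       735.6087
  7       212.50       111.8626       783.0385
  8       212.50       102.0645       816.5156
  9     5,212.50     2,284.2892    20,558.6025
  Σ                  3,434.6595    25,186.6260
Price P = Σ PV = 3,434.6595.
Macaulay duration = Σ(t·PV) / P = 25,186.6260 / 3,434.6595 = 7.33308 years.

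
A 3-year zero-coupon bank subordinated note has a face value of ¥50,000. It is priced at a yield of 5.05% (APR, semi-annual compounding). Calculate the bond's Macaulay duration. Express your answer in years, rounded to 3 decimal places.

A zero-coupon bond has a single cash flow at maturity, so its Macaulay duration equals its maturity: 3 years.
(Equivalently: 6 semi-annual periods ÷ 2 = 3 years.)

3.000 years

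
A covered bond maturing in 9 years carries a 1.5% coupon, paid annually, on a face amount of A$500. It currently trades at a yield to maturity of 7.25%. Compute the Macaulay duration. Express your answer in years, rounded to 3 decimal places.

Periodic yield y = 0.0725. Discount each cash flow and weight by its year:
  t   CF        PV=CF/(1+0.0725)^t    t·PV
  1         7.50         6.9930         6.9930
  2         7.50         6.5203        13.0406
  3         7.50         6.0795        18.2386
  4         7.50         5.6686        22.6742
  5         7.50         5.2854        26.4268
  6         7.50         4.9281        29.5685
  7         7.50         4.5949        32.1646
  8         7.50         4.2843        34.2746
  9       507.50       270.3089     2,432.7801
  Σ                    314.6630     2,616.1609
Price P = Σ PV = 314.6630.
Macaulay duration = Σ(t·PV) / P = 2,616.1609 / 314.6630 = 8.31417 years.

8.314 years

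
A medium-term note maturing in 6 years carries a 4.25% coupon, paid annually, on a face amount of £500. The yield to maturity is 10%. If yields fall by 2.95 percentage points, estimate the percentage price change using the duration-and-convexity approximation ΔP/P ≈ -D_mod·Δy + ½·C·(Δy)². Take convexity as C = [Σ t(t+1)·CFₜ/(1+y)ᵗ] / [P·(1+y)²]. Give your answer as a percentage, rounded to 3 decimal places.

+15.536%

With y = 0.1:
  t   CF        PV=CF/(1+0.1)^t    t·PV        t(t+1)·PV
  1        21.25        19.3182        19.3182          38.6364
  2        21.25        17.5620        35.1240         105.3719
  3        21.25        15.9654        47.8963         191.5853
  4        21.25        14.5140        58.0561         290.2807
  5        21.25        13.1946        65.9729         395.8373
  6       521.25       294.2320     1,765.3922      12,357.7455
  Σ                    374.7863     1,991.7597      13,379.4571
P = 374.7863; D_Mac = 5.31439 yrs; D_mod = 4.83126 yrs; C = 29.50322.
Duration effect: -4.83126 × (-0.0295) = +0.142522
Convexity effect: 0.5 × 29.50322 × (-0.0295)² = +0.0128376
ΔP/P ≈ +0.142522 + 0.0128376 = +0.155360 = +15.5360%.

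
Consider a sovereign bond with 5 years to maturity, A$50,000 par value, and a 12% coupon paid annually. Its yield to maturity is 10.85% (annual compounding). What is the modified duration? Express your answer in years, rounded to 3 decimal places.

3.661 years

Periodic yield y = 0.1085. First find Macaulay duration:
  t   CF        PV=CF/(1+0.1085)^t    t·PV
  1     6,000.00     5,412.7199     5,412.7199
  2     6,000.00     4,882.9228     9,765.8455
  3     6,000.00     4,404.9822    13,214.9466
  4     6,000.00     3,973.8225    15,895.2899
  5    56,000.00    33,458.7367   167,293.6837
  Σ                 52,133.1841   211,582.4856
P = 52,133.1841; Macaulay duration = 211,582.4856 / 52,133.1841 = 4.05850 years.
Modified duration = D_Mac / (1 + y) = 4.05850 / 1.1085 = 3.66125 years.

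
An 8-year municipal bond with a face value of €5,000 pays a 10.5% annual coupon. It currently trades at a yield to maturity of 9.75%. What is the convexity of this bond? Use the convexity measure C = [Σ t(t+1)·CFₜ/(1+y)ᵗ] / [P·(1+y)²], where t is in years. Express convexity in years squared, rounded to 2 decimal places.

38.69

With y = 0.0975:
  t   CF        PV=CF/(1+0.0975)^t    t·PV        t(t+1)·PV
  1       525.00       478.3599       478.3599         956.7198
  2       525.00       435.8632       871.7265       2,615.1795
  3       525.00       397.1419     1,191.4257       4,765.7029
  4       525.00       361.8605     1,447.4420       7,237.2101
  5       525.00       329.7134     1,648.5672       9,891.4034
  6       525.00       300.4223     1,802.5336      12,617.7355
  7       525.00       273.7333     1,916.1330      15,329.0637
  8     5,525.00     2,624.7990    20,998.3920     188,985.5276
  Σ                  5,201.8936    30,354.5799     242,398.5425
P = 5,201.8936.
Convexity = Σ t(t+1)·PV / [P·(1+y)²] = 242,398.5425 / (5,201.8936 × 1.204506) = 38.68650.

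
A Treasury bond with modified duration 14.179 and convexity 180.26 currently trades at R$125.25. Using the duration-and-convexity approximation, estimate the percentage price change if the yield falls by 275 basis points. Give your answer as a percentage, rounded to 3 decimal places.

Duration effect: -D_mod·Δy = -14.179 × (-0.0275) = +0.3899225
Convexity effect: ½·C·(Δy)² = 0.5 × 180.26 × (-0.0275)² = +0.0681608125
ΔP/P ≈ +0.3899225 + 0.0681608125 = +0.4580833125
= +45.80833125%.

+45.808%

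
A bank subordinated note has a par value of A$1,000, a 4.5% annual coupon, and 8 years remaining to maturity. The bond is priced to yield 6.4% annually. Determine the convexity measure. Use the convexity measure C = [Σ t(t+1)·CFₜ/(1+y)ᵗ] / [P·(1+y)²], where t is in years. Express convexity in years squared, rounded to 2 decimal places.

51.17

With y = 0.064:
  t   CF        PV=CF/(1+0.064)^t    t·PV        t(t+1)·PV
  1        45.00        42.2932        42.2932          84.5865
  2        45.00        39.7493        79.4986         238.4957
  3        45.00        37.3583       112.0750         448.3001
  4        45.00        35.1112       140.4449         702.2245
  5        45.00        32.9993       164.9964         989.9782
  6        45.00        31.0144       186.0861       1,302.6029
  7        45.00        29.1488       204.0418       1,632.3344
  8     1,045.00       636.1848     5,089.4781      45,805.3033
  Σ                    883.8593     6,018.9142      51,203.8256
P = 883.8593.
Convexity = Σ t(t+1)·PV / [P·(1+y)²] = 51,203.8256 / (883.8593 × 1.132096) = 51.17243.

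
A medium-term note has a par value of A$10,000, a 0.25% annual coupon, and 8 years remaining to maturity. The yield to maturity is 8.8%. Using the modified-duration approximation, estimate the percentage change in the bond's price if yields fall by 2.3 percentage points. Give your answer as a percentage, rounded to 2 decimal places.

Periodic yield y = 0.088. Modified duration first:
  t   CF        PV=CF/(1+0.088)^t    t·PV
  1        25.00        22.9779        22.9779
  2        25.00        21.1194        42.2389
  3        25.00        19.4112        58.2337
  4        25.00        17.8412        71.3649
  5        25.00        16.3982        81.9909
  6        25.00        15.0719        90.4311
  7        25.00        13.8528        96.9696
  8    10,025.00     5,105.6756    40,845.4049
  Σ                  5,232.3483    41,309.6119
P = 5,232.3483; D_Mac = 7.89504 yrs; D_mod = 7.89504/(1+0.088) = 7.25647 yrs.
ΔP/P ≈ -D_mod · Δy = -7.25647 × (-0.023) = +0.166899 = +16.6899%.

+16.69%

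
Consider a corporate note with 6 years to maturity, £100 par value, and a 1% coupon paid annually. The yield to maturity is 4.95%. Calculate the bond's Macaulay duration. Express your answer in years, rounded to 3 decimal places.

Periodic yield y = 0.0495. Discount each cash flow and weight by its year:
  t   CF        PV=CF/(1+0.0495)^t    t·PV
  1         1.00         0.9528         0.9528
  2         1.00         0.9079         1.8158
  3         1.00         0.8651         2.5952
  4         1.00         0.8243         3.2971
  5         1.00         0.7854         3.9270
  6       101.00        75.5835       453.5007
  Σ                     79.9189       466.0886
Price P = Σ PV = 79.9189.
Macaulay duration = Σ(t·PV) / P = 466.0886 / 79.9189 = 5.83202 years.

5.832 years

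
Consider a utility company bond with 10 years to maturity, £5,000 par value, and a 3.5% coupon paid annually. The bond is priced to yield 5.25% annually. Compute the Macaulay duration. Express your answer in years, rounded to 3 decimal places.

Periodic yield y = 0.0525. Discount each cash flow and weight by its year:
  t   CF        PV=CF/(1+0.0525)^t    t·PV
  1       175.00       166.2708       166.2708
  2       175.00       157.9770       315.9540
  3       175.00       150.0969       450.2907
  4       175.00       142.6099       570.4395
  5       175.00       135.4963       677.4816
  6       175.00       128.7376       772.4256
  7       175.00       122.3160       856.2121
  8       175.00       116.2147       929.7179
  9       175.00       110.4178       993.7602
  10    5,175.00     3,102.3394    31,023.3940
  Σ                  4,332.4765    36,755.9466
Price P = Σ PV = 4,332.4765.
Macaulay duration = Σ(t·PV) / P = 36,755.9466 / 4,332.4765 = 8.48382 years.

8.484 years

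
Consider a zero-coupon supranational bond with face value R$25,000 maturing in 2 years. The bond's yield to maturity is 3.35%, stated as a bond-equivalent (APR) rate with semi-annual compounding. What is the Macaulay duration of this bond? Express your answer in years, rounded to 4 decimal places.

A zero-coupon bond has a single cash flow at maturity, so its Macaulay duration equals its maturity: 2 years.
(Equivalently: 4 semi-annual periods ÷ 2 = 2 years.)

2.0000 years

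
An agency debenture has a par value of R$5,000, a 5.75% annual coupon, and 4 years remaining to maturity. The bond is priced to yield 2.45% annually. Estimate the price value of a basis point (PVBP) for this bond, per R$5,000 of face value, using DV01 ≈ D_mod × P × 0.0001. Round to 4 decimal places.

R$2.0331

Periodic yield y = 0.0245.
  t   CF        PV=CF/(1+0.0245)^t    t·PV
  1       287.50       280.6247       280.6247
  2       287.50       273.9138       547.8276
  3       287.50       267.3634       802.0902
  4     5,287.50     4,799.5722    19,198.2888
  Σ                  5,621.4741    20,828.8313
P = 5,621.4741; D_Mac = 3.70523 yrs; D_mod = 3.61662 yrs.
DV01 ≈ 3.61662 × 5,621.4741 × 0.0001 = 2.033073.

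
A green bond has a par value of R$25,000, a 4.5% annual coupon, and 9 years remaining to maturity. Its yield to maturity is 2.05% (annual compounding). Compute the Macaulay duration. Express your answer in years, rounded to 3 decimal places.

Periodic yield y = 0.0205. Discount each cash flow and weight by its year:
  t   CF        PV=CF/(1+0.0205)^t    t·PV
  1     1,125.00     1,102.4008     1,102.4008
  2     1,125.00     1,080.2555     2,160.5111
  3     1,125.00     1,058.5552     3,175.6655
  4     1,125.00     1,037.2907     4,149.1628
  5     1,125.00     1,016.4534     5,082.2671
  6     1,125.00       996.0347     5,976.2082
  7     1,125.00       976.0262     6,832.1831
  8     1,125.00       956.4196     7,651.3565
  9    26,125.00    21,764.0251   195,876.2257
  Σ                 29,987.4611   232,005.9808
Price P = Σ PV = 29,987.4611.
Macaulay duration = Σ(t·PV) / P = 232,005.9808 / 29,987.4611 = 7.73677 years.

7.737 years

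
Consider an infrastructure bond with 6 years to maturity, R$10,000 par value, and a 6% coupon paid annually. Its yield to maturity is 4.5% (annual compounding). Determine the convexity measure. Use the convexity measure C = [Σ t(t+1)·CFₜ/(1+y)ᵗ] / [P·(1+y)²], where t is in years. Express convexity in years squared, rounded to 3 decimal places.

32.055

With y = 0.045:
  t   CF        PV=CF/(1+0.045)^t    t·PV        t(t+1)·PV
  1       600.00       574.1627       574.1627       1,148.3254
  2       600.00       549.4380     1,098.8759       3,296.6278
  3       600.00       525.7780     1,577.3339       6,309.3355
  4       600.00       503.1368     2,012.5472      10,062.7361
  5       600.00       481.4706     2,407.3531      14,444.1188
  6    10,600.00     8,139.6948    48,838.1690     341,867.1827
  Σ                 10,773.6809    56,508.4418     377,128.3264
P = 10,773.6809.
Convexity = Σ t(t+1)·PV / [P·(1+y)²] = 377,128.3264 / (10,773.6809 × 1.092025) = 32.05476.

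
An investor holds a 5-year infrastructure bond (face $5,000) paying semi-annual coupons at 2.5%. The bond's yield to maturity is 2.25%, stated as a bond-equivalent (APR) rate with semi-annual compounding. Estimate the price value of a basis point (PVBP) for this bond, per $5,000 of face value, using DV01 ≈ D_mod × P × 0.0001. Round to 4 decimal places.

$2.3677

Periodic yield y = 0.01125.
  t   CF        PV=CF/(1+0.01125)^t    t·PV
  1        62.50        61.8047        61.8047
  2        62.50        61.1171       122.2343
  3        62.50        60.4372       181.3116
  4        62.50        59.7649       239.0594
  5        62.50        59.1000       295.4999
  6        62.50        58.4425       350.6550
  7        62.50        57.7923       404.5464
  8        62.50        57.1494       457.1953
  9        62.50        56.5136       508.6227
  10    5,062.50     4,526.6789    45,266.7891
  Σ                  5,058.8007    47,887.7184
P = 5,058.8007; D_Mac = 9.46622 half-year periods = 4.73311 yrs; D_mod = 4.68045 yrs.
DV01 ≈ 4.68045 × 5,058.8007 × 0.0001 = 2.367749.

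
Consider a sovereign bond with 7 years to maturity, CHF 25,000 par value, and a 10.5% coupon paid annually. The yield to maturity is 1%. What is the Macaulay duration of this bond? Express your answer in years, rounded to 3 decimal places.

Periodic yield y = 0.01. Discount each cash flow and weight by its year:
  t   CF        PV=CF/(1+0.01)^t    t·PV
  1     2,625.00     2,599.0099     2,599.0099
  2     2,625.00     2,573.2771     5,146.5543
  3     2,625.00     2,547.7991     7,643.3974
  4     2,625.00     2,522.5734    10,090.2936
  5     2,625.00     2,497.5974    12,487.9871
  6     2,625.00     2,472.8687    14,837.2125
  7    27,625.00    25,766.3363   180,364.3538
  Σ                 40,979.4620   233,168.8086
Price P = Σ PV = 40,979.4620.
Macaulay duration = Σ(t·PV) / P = 233,168.8086 / 40,979.4620 = 5.68989 years.

5.690 years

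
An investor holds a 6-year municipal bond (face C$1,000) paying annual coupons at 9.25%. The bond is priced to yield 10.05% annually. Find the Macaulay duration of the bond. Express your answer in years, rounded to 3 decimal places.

4.842 years

Periodic yield y = 0.1005. Discount each cash flow and weight by its year:
  t   CF        PV=CF/(1+0.1005)^t    t·PV
  1        92.50        84.0527        84.0527
  2        92.50        76.3768       152.7537
  3        92.50        69.4019       208.2058
  4        92.50        63.0640       252.2560
  5        92.50        57.3049       286.5243
  6     1,092.50       615.0086     3,690.0514
  Σ                    965.2089     4,673.8439
Price P = Σ PV = 965.2089.
Macaulay duration = Σ(t·PV) / P = 4,673.8439 / 965.2089 = 4.84231 years.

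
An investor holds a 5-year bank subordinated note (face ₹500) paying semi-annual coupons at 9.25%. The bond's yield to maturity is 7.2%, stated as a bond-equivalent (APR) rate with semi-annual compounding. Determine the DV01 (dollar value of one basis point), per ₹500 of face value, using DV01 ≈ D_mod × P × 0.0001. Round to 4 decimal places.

₹0.2175

Periodic yield y = 0.036.
  t   CF        PV=CF/(1+0.036)^t    t·PV
  1       23.125        22.3214        22.3214
  2       23.125        21.5458        43.0916
  3       23.125        20.7971        62.3913
  4       23.125        20.0744        80.2976
  5       23.125        19.3768        96.8842
  6       23.125        18.7035       112.2211
  7       23.125        18.0536       126.3751
  8       23.125        17.4262       139.4099
  9       23.125        16.8207       151.3863
  10     523.125       367.2890     3,672.8900
  Σ                    542.4086     4,507.2684
P = 542.4086; D_Mac = 8.30973 half-year periods = 4.15486 yrs; D_mod = 4.01049 yrs.
DV01 ≈ 4.01049 × 542.4086 × 0.0001 = 0.217532.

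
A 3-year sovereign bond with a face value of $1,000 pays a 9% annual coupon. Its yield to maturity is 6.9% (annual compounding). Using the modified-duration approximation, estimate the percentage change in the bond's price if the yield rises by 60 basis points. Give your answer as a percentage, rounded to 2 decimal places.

Periodic yield y = 0.069. Modified duration first:
  t   CF        PV=CF/(1+0.069)^t    t·PV
  1        90.00        84.1908        84.1908
  2        90.00        78.7566       157.5133
  3     1,090.00       892.2640     2,676.7921
  Σ                  1,055.2115     2,918.4962
P = 1,055.2115; D_Mac = 2.76579 yrs; D_mod = 2.76579/(1+0.069) = 2.58727 yrs.
ΔP/P ≈ -D_mod · Δy = -2.58727 × (+0.006) = -0.015524 = -1.5524%.

-1.55%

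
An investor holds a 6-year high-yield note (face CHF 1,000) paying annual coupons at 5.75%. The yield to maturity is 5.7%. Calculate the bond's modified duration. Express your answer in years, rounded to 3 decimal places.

Periodic yield y = 0.057. First find Macaulay duration:
  t   CF        PV=CF/(1+0.057)^t    t·PV
  1        57.50        54.3992        54.3992
  2        57.50        51.4657       102.9314
  3        57.50        48.6903       146.0710
  4        57.50        46.0647       184.2587
  5        57.50        43.5806       217.9029
  6     1,057.50       758.2815     4,549.6889
  Σ                  1,002.4820     5,255.2521
P = 1,002.4820; Macaulay duration = 5,255.2521 / 1,002.4820 = 5.24224 years.
Modified duration = D_Mac / (1 + y) = 5.24224 / 1.057 = 4.95955 years.

4.960 years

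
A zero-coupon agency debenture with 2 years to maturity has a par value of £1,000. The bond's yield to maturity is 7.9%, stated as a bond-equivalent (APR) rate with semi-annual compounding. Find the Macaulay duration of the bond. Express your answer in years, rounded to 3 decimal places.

2.000 years

A zero-coupon bond has a single cash flow at maturity, so its Macaulay duration equals its maturity: 2 years.
(Equivalently: 4 semi-annual periods ÷ 2 = 2 years.)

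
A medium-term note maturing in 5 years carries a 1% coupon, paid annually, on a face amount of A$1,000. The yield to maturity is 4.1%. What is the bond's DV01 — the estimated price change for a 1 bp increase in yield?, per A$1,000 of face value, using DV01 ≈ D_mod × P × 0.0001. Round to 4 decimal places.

Periodic yield y = 0.041.
  t   CF        PV=CF/(1+0.041)^t    t·PV
  1        10.00         9.6061         9.6061
  2        10.00         9.2278        18.4556
  3        10.00         8.8644        26.5931
  4        10.00         8.5152        34.0610
  5     1,010.00       826.1668     4,130.8339
  Σ                    862.3803     4,219.5497
P = 862.3803; D_Mac = 4.89291 yrs; D_mod = 4.70020 yrs.
DV01 ≈ 4.70020 × 862.3803 × 0.0001 = 0.405336.

A$0.4053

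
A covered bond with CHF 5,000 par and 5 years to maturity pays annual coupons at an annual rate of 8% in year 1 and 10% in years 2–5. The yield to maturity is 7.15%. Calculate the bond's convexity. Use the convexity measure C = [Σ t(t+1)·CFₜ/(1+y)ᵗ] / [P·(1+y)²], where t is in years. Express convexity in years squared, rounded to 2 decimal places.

With y = 0.0715:
  t   CF        PV=CF/(1+0.0715)^t    t·PV        t(t+1)·PV
  1       400.00       373.3084       373.3084         746.6169
  2       500.00       435.4975       870.9950       2,612.9849
  3       500.00       406.4372     1,219.3117       4,877.2467
  4       500.00       379.3161     1,517.2645       7,586.3225
  5     5,500.00     3,894.0526    19,470.2630     116,821.5777
  Σ                  5,488.6119    23,451.1425     132,644.7487
P = 5,488.6119.
Convexity = Σ t(t+1)·PV / [P·(1+y)²] = 132,644.7487 / (5,488.6119 × 1.148112) = 21.04957.

21.05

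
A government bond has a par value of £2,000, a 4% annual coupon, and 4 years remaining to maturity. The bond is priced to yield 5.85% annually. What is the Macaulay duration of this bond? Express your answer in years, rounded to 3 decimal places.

Periodic yield y = 0.0585. Discount each cash flow and weight by its year:
  t   CF        PV=CF/(1+0.0585)^t    t·PV
  1        80.00        75.5786        75.5786
  2        80.00        71.4017       142.8033
  3        80.00        67.4555       202.3665
  4     2,080.00     1,656.9137     6,627.6547
  Σ                  1,871.3495     7,048.4032
Price P = Σ PV = 1,871.3495.
Macaulay duration = Σ(t·PV) / P = 7,048.4032 / 1,871.3495 = 3.76648 years.

3.766 years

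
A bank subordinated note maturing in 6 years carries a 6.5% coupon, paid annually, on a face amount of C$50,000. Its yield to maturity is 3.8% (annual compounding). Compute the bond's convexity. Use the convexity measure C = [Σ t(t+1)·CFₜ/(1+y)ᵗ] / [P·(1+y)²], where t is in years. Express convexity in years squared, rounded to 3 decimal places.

32.239

With y = 0.038:
  t   CF        PV=CF/(1+0.038)^t    t·PV        t(t+1)·PV
  1     3,250.00     3,131.0212     3,131.0212       6,262.0424
  2     3,250.00     3,016.3981     6,032.7961      18,098.3884
  3     3,250.00     2,905.9712     8,717.9135      34,871.6540
  4     3,250.00     2,799.5869    11,198.3475      55,991.7373
  5     3,250.00     2,697.0972    13,485.4859      80,912.9151
  6    53,250.00    42,573.1212   255,438.7271   1,788,071.0899
  Σ                 57,123.1956   298,004.2913   1,984,207.8271
P = 57,123.1956.
Convexity = Σ t(t+1)·PV / [P·(1+y)²] = 1,984,207.8271 / (57,123.1956 × 1.077444) = 32.23888.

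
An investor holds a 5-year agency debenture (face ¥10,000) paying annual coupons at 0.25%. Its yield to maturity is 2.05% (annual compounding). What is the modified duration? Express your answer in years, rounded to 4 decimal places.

4.8739 years

Periodic yield y = 0.0205. First find Macaulay duration:
  t   CF        PV=CF/(1+0.0205)^t    t·PV
  1        25.00        24.4978        24.4978
  2        25.00        24.0057        48.0114
  3        25.00        23.5234        70.5703
  4        25.00        23.0509        92.2036
  5    10,025.00     9,057.7293    45,288.6464
  Σ                  9,152.8071    45,523.9295
P = 9,152.8071; Macaulay duration = 45,523.9295 / 9,152.8071 = 4.97377 years.
Modified duration = D_Mac / (1 + y) = 4.97377 / 1.0205 = 4.87385 years.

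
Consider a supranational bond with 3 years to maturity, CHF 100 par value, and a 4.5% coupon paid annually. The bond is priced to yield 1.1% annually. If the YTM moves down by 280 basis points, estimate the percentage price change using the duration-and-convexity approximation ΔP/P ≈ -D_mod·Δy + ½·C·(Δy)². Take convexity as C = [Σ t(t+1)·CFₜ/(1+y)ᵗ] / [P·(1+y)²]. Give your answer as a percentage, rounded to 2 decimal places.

+8.41%

With y = 0.011:
  t   CF        PV=CF/(1+0.011)^t    t·PV        t(t+1)·PV
  1         4.50         4.4510         4.4510           8.9021
  2         4.50         4.4026         8.8052          26.4157
  3       104.50       101.1260       303.3780       1,213.5120
  Σ                    109.9796       316.6343       1,248.8297
P = 109.9796; D_Mac = 2.87903 yrs; D_mod = 2.84770 yrs; C = 11.10935.
Duration effect: -2.84770 × (-0.028) = +0.079736
Convexity effect: 0.5 × 11.10935 × (-0.028)² = +0.0043549
ΔP/P ≈ +0.079736 + 0.0043549 = +0.084090 = +8.4090%.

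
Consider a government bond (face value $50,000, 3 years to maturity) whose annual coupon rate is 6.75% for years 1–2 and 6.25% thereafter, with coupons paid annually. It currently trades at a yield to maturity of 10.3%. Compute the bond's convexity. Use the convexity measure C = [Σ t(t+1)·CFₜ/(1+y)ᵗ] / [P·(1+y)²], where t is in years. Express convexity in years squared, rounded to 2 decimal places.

With y = 0.103:
  t   CF        PV=CF/(1+0.103)^t    t·PV        t(t+1)·PV
  1     3,375.00     3,059.8368     3,059.8368       6,119.6736
  2     3,375.00     2,774.1041     5,548.2082      16,644.6245
  3    53,125.00    39,588.8062   118,766.4186     475,065.6743
  Σ                 45,422.7471   127,374.4636     497,829.9725
P = 45,422.7471.
Convexity = Σ t(t+1)·PV / [P·(1+y)²] = 497,829.9725 / (45,422.7471 × 1.216609) = 9.00859.

9.01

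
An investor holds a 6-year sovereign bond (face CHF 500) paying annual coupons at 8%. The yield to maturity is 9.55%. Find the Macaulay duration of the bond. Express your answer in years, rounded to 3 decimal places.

Periodic yield y = 0.0955. Discount each cash flow and weight by its year:
  t   CF        PV=CF/(1+0.0955)^t    t·PV
  1        40.00        36.5130        36.5130
  2        40.00        33.3300        66.6600
  3        40.00        30.4245        91.2734
  4        40.00        27.7722       111.0888
  5        40.00        25.3512       126.7559
  6       540.00       312.4061     1,874.4364
  Σ                    465.7969     2,306.7275
Price P = Σ PV = 465.7969.
Macaulay duration = Σ(t·PV) / P = 2,306.7275 / 465.7969 = 4.95222 years.

4.952 years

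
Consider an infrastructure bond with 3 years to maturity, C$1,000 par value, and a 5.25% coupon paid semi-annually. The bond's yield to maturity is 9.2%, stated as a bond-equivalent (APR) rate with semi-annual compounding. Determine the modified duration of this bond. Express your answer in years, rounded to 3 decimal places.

2.679 years

Periodic yield y = 0.046. First find Macaulay duration:
  t   CF        PV=CF/(1+0.046)^t    t·PV
  1        26.25        25.0956        25.0956
  2        26.25        23.9920        47.9839
  3        26.25        22.9369        68.8106
  4        26.25        21.9282        87.7127
  5        26.25        20.9638       104.8192
  6     1,026.25       783.5434     4,701.2605
  Σ                    898.4599     5,035.6826
P = 898.4599; Macaulay duration = 5,035.6826 / 898.4599 = 5.60479 half-year periods = 2.80240 years.
Modified duration = D_Mac / (1 + y) = 2.80240 / 1.046 = 2.67916 years.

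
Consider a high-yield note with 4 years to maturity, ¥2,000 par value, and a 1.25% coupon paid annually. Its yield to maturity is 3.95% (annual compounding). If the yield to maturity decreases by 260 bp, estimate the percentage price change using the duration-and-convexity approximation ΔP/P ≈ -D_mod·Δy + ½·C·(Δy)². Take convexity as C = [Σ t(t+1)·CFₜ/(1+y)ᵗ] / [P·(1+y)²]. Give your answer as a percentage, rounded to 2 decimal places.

With y = 0.0395:
  t   CF        PV=CF/(1+0.0395)^t    t·PV        t(t+1)·PV
  1        25.00        24.0500        24.0500          48.1000
  2        25.00        23.1361        46.2723         138.8169
  3        25.00        22.2570        66.7710         267.0839
  4     2,025.00     1,734.3113     6,937.2452      34,686.2259
  Σ                  1,803.7545     7,074.3385      35,140.2268
P = 1,803.7545; D_Mac = 3.92201 yrs; D_mod = 3.77297 yrs; C = 18.02927.
Duration effect: -3.77297 × (-0.026) = +0.098097
Convexity effect: 0.5 × 18.02927 × (-0.026)² = +0.0060939
ΔP/P ≈ +0.098097 + 0.0060939 = +0.104191 = +10.4191%.

+10.42%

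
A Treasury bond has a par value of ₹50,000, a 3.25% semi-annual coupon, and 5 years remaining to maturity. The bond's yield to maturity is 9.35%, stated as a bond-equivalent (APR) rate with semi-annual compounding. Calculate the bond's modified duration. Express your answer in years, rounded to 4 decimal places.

Periodic yield y = 0.04675. First find Macaulay duration:
  t   CF        PV=CF/(1+0.04675)^t    t·PV
  1       812.50       776.2121       776.2121
  2       812.50       741.5449     1,483.0897
  3       812.50       708.4259     2,125.2778
  4       812.50       676.7862     2,707.1448
  5       812.50       646.5595     3,232.7977
  6       812.50       617.6829     3,706.0972
  7       812.50       590.0959     4,130.6712
  8       812.50       563.7410     4,509.9279
  9       812.50       538.5632     4,847.0685
  10   50,812.50    32,176.6530   321,766.5302
  Σ                 38,036.2645   349,284.8170
P = 38,036.2645; Macaulay duration = 349,284.8170 / 38,036.2645 = 9.18294 half-year periods = 4.59147 years.
Modified duration = D_Mac / (1 + y) = 4.59147 / 1.04675 = 4.38641 years.

4.3864 years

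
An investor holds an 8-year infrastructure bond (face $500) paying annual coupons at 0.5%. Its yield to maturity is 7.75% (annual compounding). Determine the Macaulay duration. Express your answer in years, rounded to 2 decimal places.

Periodic yield y = 0.0775. Discount each cash flow and weight by its year:
  t   CF        PV=CF/(1+0.0775)^t    t·PV
  1         2.50         2.3202         2.3202
  2         2.50         2.1533         4.3066
  3         2.50         1.9984         5.9953
  4         2.50         1.8547         7.4188
  5         2.50         1.7213         8.6064
  6         2.50         1.5975         9.5849
  7         2.50         1.4826        10.3781
  8       502.50       276.5654     2,212.5231
  Σ                    289.6934     2,261.1334
Price P = Σ PV = 289.6934.
Macaulay duration = Σ(t·PV) / P = 2,261.1334 / 289.6934 = 7.80527 years.

7.81 years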